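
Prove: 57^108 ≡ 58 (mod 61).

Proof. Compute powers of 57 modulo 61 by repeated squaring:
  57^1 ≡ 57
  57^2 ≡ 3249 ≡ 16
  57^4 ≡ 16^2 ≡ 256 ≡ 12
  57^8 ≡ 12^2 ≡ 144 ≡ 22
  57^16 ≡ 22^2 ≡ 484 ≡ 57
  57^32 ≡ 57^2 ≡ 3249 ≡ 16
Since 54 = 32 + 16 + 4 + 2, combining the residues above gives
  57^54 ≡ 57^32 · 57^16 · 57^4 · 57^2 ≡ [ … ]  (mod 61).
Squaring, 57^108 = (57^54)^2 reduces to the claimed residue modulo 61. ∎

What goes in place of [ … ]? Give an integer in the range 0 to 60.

34

57^32 · 57^16 · 57^4 · 57^2 ≡ 16 · 57 · 12 · 16 = 175104.
175104 mod 61 = 34, so 57^54 ≡ 34 (mod 61).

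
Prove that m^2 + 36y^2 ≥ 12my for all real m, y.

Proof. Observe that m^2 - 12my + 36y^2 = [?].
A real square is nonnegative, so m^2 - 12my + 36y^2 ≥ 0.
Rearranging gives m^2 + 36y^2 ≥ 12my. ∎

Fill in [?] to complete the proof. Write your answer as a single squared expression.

(m - 6y)^2

m^2 - 12my + 36y^2 is a perfect-square trinomial: the outer terms are (m)^2 and (6y)^2, and the cross term is -2·m·6y.
So m^2 - 12my + 36y^2 = (m - 6y)^2 ≥ 0.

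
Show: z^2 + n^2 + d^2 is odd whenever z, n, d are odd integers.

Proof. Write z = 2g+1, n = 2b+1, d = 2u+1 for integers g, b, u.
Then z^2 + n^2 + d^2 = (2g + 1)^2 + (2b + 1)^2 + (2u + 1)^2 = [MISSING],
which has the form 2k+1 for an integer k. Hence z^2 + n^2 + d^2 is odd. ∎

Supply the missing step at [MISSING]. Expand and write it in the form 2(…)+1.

Expanding: (2g + 1)^2 + (2b + 1)^2 + (2u + 1)^2 = 4b^2 + 4b + 4g^2 + 4g + 4u^2 + 4u + 3.
Every term except the constant is even, so this is 2(2b^2 + 2b + 2g^2 + 2g + 2u^2 + 2u + 1) + 1,
and 2b^2 + 2b + 2g^2 + 2g + 2u^2 + 2u + 1 ∈ ℤ gives the required form.

2(2b^2 + 2b + 2g^2 + 2g + 2u^2 + 2u + 1) + 1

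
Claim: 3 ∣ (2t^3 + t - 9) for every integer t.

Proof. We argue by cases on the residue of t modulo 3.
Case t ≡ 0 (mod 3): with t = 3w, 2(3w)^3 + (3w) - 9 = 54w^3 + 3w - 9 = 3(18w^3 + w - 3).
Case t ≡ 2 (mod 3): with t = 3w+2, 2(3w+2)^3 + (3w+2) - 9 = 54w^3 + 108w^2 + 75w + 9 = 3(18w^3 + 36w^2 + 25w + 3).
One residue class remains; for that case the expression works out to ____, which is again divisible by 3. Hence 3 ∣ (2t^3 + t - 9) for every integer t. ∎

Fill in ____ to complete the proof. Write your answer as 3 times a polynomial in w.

Only t ≡ 1 (mod 3) is unaccounted for. Put t = 3w+1:
2(3w+1)^3 + (3w+1) - 9 expands to 54w^3 + 54w^2 + 21w - 6,
and factoring out 3 leaves 3(18w^3 + 18w^2 + 7w - 2).

3(18w^3 + 18w^2 + 7w - 2)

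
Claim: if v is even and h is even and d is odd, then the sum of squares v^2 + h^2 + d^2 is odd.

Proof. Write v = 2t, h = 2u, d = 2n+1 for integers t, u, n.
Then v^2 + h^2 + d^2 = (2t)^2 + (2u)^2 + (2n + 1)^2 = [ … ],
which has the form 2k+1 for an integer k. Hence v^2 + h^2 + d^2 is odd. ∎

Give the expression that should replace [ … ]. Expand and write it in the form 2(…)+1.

2(2n^2 + 2n + 2t^2 + 2u^2) + 1

Expanding: (2t)^2 + (2u)^2 + (2n + 1)^2 = 4n^2 + 4n + 4t^2 + 4u^2 + 1.
Every term except the constant is even, so this is 2(2n^2 + 2n + 2t^2 + 2u^2) + 1,
and 2n^2 + 2n + 2t^2 + 2u^2 ∈ ℤ gives the required form.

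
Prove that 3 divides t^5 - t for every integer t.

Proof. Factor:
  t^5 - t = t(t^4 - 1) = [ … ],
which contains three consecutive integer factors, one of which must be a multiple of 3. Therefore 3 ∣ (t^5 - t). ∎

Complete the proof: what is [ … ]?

t^4 - 1 = (t^2 - 1)(t^2 + 1), and t^2 - 1 = (t-1)(t+1).
So t(t^4 - 1) = (t - 1)t(t + 1)(t^2 + 1).

(t - 1)t(t + 1)(t^2 + 1)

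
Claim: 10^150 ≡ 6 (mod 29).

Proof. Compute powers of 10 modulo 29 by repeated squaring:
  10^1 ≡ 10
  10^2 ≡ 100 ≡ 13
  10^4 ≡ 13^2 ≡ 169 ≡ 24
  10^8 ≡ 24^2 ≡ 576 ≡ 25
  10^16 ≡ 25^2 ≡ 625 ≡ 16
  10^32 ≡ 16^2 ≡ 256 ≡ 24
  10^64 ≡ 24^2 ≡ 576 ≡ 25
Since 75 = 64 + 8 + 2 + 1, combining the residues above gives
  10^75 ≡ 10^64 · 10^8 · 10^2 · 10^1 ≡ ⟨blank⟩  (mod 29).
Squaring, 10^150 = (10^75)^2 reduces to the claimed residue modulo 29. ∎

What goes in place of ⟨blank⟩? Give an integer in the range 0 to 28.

10^64 · 10^8 · 10^2 · 10^1 ≡ 25 · 25 · 13 · 10 = 81250.
81250 mod 29 = 21, so 10^75 ≡ 21 (mod 29).

21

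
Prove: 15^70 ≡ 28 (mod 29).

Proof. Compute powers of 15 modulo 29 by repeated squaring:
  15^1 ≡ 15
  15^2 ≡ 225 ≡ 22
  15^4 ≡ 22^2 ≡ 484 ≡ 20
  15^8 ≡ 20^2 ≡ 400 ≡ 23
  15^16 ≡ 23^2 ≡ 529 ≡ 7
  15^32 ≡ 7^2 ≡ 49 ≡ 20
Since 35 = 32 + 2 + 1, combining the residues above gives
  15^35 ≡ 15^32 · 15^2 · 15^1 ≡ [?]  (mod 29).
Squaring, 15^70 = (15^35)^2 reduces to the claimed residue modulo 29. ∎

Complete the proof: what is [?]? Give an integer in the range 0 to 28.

17

15^32 · 15^2 · 15^1 ≡ 20 · 22 · 15 = 6600.
6600 mod 29 = 17, so 15^35 ≡ 17 (mod 29).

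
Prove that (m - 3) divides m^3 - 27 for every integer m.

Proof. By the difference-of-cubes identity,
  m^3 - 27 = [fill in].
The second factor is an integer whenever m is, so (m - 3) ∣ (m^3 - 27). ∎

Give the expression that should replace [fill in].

a^3 - b^3 = (a - b)(a^2 + ab + b^2). With a = m, b = 3:
m^3 - 27 = (m - 3)(m^2 + 3m + 9).

(m - 3)(m^2 + 3m + 9)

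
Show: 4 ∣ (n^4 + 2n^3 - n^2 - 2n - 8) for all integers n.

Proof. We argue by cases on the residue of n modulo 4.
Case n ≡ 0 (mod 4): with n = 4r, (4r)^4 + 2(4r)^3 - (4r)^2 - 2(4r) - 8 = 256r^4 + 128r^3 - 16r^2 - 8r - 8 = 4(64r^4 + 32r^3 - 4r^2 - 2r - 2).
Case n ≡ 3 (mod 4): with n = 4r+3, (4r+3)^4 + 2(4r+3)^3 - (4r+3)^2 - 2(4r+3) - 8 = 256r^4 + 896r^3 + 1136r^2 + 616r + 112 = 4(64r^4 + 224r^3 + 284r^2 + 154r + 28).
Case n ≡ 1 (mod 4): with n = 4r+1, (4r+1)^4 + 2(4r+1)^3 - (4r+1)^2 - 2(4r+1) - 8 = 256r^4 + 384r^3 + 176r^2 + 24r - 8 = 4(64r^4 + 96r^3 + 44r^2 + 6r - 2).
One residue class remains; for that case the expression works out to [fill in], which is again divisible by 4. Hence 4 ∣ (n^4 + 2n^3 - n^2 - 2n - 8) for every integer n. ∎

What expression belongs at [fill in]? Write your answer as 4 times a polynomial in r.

4(64r^4 + 160r^3 + 140r^2 + 50r + 4)

The residues treated are {0, 3, 1}, so the missing case is n ≡ 2 (mod 4); write n = 4r+2.
Then (4r+2)^4 + 2(4r+2)^3 - (4r+2)^2 - 2(4r+2) - 8 = 256r^4 + 640r^3 + 560r^2 + 200r + 16 = 4(64r^4 + 160r^3 + 140r^2 + 50r + 4).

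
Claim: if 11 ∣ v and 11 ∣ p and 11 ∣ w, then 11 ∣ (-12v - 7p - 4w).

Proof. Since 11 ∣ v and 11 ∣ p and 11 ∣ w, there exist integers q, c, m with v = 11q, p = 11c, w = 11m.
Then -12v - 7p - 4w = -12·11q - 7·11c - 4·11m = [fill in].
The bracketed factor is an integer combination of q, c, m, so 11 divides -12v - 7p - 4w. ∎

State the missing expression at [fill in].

Each term has a factor of 11: -12·11q - 7·11c - 4·11m = 11·(-7c - 4m - 12q).
Since -7c - 4m - 12q is an integer, 11 ∣ (-12v - 7p - 4w).

11(-7c - 4m - 12q)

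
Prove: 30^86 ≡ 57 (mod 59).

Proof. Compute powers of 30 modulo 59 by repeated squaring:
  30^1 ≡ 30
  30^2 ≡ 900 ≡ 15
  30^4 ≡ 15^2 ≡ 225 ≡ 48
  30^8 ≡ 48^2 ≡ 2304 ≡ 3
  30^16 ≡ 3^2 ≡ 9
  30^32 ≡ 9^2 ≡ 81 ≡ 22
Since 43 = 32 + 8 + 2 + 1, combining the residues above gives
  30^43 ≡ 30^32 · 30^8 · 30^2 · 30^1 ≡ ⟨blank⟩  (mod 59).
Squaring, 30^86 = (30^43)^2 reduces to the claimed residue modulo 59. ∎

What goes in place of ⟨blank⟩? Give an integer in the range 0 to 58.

Multiply the listed residues: 22 · 3 · 15 · 30 = 66 → 990 → 29700.
Reducing modulo 59: 29700 = 503·59 + 23, so 30^43 ≡ 23.

23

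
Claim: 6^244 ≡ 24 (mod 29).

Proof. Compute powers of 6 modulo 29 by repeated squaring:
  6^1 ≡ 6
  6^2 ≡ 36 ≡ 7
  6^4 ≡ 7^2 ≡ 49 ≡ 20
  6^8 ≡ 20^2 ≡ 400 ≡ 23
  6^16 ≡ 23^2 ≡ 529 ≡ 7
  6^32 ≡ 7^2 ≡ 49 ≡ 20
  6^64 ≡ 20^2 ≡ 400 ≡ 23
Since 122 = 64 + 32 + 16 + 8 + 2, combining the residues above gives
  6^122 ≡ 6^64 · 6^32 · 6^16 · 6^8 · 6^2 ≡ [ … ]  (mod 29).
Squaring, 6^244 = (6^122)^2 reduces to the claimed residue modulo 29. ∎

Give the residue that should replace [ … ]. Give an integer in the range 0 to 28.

6^64 · 6^32 · 6^16 · 6^8 · 6^2 ≡ 23 · 20 · 7 · 23 · 7 = 518420.
518420 mod 29 = 16, so 6^122 ≡ 16 (mod 29).

16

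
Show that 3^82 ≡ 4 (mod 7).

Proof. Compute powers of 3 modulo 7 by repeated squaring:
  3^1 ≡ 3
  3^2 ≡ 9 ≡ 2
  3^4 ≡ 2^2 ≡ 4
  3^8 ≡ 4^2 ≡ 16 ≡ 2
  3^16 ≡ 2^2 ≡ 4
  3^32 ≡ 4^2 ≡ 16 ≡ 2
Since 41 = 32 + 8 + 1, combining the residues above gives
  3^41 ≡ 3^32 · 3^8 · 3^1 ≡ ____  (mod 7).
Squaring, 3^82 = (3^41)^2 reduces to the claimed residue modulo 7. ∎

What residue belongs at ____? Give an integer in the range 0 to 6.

5

Multiply the listed residues: 2 · 2 · 3 = 4 → 12.
Reducing modulo 7: 12 = 1·7 + 5, so 3^41 ≡ 5.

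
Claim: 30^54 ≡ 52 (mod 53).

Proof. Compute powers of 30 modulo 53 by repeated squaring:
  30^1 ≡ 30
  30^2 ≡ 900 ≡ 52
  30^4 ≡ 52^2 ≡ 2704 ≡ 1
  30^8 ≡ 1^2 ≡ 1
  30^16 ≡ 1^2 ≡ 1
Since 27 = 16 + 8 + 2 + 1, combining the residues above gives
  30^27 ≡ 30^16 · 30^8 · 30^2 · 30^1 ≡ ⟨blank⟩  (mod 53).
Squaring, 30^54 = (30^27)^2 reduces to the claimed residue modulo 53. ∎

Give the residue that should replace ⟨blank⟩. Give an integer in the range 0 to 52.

23

Multiply the listed residues: 1 · 1 · 52 · 30 = 1 → 52 → 1560.
Reducing modulo 53: 1560 = 29·53 + 23, so 30^27 ≡ 23.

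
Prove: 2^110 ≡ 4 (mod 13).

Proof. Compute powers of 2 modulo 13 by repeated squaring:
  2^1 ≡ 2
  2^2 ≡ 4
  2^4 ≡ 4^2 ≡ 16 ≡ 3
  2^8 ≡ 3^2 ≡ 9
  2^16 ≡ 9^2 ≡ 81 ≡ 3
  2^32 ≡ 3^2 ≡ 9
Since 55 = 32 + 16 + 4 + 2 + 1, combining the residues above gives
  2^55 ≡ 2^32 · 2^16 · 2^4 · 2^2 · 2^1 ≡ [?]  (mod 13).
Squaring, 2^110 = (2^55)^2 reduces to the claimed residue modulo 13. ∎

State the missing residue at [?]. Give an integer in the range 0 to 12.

11

Multiply the listed residues: 9 · 3 · 3 · 4 · 2 = 27 → 81 → 324 → 648.
Reducing modulo 13: 648 = 49·13 + 11, so 2^55 ≡ 11.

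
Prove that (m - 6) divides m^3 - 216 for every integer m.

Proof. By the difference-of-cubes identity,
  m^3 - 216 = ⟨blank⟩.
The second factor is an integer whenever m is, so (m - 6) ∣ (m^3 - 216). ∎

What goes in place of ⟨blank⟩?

(m - 6)(m^2 + 6m + 36)

a^3 - b^3 = (a - b)(a^2 + ab + b^2). With a = m, b = 6:
m^3 - 216 = (m - 6)(m^2 + 6m + 36).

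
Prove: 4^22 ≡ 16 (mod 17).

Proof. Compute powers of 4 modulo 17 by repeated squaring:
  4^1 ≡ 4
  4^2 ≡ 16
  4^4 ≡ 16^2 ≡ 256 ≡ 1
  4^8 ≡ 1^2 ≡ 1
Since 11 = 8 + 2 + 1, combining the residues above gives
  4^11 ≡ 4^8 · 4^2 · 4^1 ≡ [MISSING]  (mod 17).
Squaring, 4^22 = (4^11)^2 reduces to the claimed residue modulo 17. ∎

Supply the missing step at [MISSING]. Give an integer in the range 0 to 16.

13

Multiply the listed residues: 1 · 16 · 4 = 16 → 64.
Reducing modulo 17: 64 = 3·17 + 13, so 4^11 ≡ 13.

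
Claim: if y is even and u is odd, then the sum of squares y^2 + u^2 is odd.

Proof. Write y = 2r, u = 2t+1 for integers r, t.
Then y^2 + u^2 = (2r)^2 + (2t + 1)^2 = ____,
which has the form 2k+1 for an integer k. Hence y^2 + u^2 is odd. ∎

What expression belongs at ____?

2(2r^2 + 2t^2 + 2t) + 1

Expanding: (2r)^2 + (2t + 1)^2 = 4r^2 + 4t^2 + 4t + 1.
Every term except the constant is even, so this is 2(2r^2 + 2t^2 + 2t) + 1,
and 2r^2 + 2t^2 + 2t ∈ ℤ gives the required form.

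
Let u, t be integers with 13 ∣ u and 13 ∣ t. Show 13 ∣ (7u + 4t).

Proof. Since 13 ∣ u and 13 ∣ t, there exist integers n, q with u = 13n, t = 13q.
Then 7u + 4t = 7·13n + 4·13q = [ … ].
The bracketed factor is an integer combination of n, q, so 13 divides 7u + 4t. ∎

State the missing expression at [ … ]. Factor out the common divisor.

13(7n + 4q)

Each term has a factor of 13: 7·13n + 4·13q = 13·(7n + 4q).
Since 7n + 4q is an integer, 13 ∣ (7u + 4t).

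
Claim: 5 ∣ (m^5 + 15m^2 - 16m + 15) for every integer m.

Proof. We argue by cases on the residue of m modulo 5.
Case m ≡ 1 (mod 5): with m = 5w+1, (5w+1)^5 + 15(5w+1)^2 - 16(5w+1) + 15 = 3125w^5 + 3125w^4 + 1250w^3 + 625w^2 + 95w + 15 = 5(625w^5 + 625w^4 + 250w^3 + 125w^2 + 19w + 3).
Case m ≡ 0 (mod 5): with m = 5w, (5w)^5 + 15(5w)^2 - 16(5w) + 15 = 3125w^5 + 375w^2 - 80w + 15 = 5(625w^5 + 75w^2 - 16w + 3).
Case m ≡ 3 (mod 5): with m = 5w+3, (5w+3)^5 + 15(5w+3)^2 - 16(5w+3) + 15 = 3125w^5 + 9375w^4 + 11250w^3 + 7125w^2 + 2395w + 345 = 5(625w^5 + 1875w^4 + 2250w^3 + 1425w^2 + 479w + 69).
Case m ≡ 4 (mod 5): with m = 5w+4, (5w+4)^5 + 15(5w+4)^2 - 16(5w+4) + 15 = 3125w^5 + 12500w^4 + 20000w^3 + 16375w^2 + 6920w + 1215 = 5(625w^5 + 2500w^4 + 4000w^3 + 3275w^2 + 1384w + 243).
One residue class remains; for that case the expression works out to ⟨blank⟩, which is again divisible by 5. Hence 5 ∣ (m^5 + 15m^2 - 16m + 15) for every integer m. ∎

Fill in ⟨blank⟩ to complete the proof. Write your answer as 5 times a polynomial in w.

The residues treated are {1, 0, 3, 4}, so the missing case is m ≡ 2 (mod 5); write m = 5w+2.
Then (5w+2)^5 + 15(5w+2)^2 - 16(5w+2) + 15 = 3125w^5 + 6250w^4 + 5000w^3 + 2375w^2 + 620w + 75 = 5(625w^5 + 1250w^4 + 1000w^3 + 475w^2 + 124w + 15).

5(625w^5 + 1250w^4 + 1000w^3 + 475w^2 + 124w + 15)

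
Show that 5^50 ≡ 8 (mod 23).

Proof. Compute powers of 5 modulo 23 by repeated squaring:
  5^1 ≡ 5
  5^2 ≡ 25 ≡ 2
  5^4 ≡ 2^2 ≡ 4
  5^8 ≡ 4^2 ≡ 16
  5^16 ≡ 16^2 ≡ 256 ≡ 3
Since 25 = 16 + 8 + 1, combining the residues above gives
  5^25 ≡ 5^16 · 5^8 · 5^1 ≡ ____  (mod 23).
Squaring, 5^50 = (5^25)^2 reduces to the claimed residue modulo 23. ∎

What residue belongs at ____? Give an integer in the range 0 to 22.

Multiply the listed residues: 3 · 16 · 5 = 48 → 240.
Reducing modulo 23: 240 = 10·23 + 10, so 5^25 ≡ 10.

10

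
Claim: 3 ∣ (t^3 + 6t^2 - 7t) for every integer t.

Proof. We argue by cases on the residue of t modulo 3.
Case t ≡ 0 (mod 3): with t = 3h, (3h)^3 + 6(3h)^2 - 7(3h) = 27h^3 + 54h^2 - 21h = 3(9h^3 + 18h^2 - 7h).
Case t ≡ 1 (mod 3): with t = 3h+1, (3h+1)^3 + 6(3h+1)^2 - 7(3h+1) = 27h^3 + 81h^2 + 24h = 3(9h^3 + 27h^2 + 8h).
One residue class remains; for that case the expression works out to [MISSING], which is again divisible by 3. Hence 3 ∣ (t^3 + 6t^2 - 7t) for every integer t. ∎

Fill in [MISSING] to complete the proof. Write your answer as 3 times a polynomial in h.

The residues treated are {0, 1}, so the missing case is t ≡ 2 (mod 3); write t = 3h+2.
Then (3h+2)^3 + 6(3h+2)^2 - 7(3h+2) = 27h^3 + 108h^2 + 87h + 18 = 3(9h^3 + 36h^2 + 29h + 6).

3(9h^3 + 36h^2 + 29h + 6)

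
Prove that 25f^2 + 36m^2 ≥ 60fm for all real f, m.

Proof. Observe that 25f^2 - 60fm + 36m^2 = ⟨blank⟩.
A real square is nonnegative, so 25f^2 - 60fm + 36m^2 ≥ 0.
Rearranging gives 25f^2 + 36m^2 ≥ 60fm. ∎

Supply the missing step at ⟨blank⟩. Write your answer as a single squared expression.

(5f - 6m)^2

25f^2 - 60fm + 36m^2 is a perfect-square trinomial: the outer terms are (5f)^2 and (6m)^2, and the cross term is -2·5f·6m.
So 25f^2 - 60fm + 36m^2 = (5f - 6m)^2 ≥ 0.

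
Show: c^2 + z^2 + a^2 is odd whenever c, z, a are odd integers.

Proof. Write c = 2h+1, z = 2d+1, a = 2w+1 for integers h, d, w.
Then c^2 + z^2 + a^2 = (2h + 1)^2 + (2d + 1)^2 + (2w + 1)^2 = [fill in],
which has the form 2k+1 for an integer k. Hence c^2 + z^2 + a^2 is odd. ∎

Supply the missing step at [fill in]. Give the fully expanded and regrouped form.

Expanding: (2h + 1)^2 + (2d + 1)^2 + (2w + 1)^2 = 4d^2 + 4d + 4h^2 + 4h + 4w^2 + 4w + 3.
Every term except the constant is even, so this is 2(2d^2 + 2d + 2h^2 + 2h + 2w^2 + 2w + 1) + 1,
and 2d^2 + 2d + 2h^2 + 2h + 2w^2 + 2w + 1 ∈ ℤ gives the required form.

2(2d^2 + 2d + 2h^2 + 2h + 2w^2 + 2w + 1) + 1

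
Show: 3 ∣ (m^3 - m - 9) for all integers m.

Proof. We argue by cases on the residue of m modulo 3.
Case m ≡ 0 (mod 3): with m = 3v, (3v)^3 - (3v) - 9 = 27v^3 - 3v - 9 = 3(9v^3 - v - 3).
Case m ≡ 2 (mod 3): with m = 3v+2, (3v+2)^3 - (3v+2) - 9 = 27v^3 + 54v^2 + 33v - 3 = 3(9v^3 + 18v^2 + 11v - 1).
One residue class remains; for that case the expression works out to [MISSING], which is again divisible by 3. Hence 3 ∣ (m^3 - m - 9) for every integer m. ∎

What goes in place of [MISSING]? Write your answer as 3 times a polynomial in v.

3(9v^3 + 9v^2 + 2v - 3)

The residues treated are {0, 2}, so the missing case is m ≡ 1 (mod 3); write m = 3v+1.
Then (3v+1)^3 - (3v+1) - 9 = 27v^3 + 27v^2 + 6v - 9 = 3(9v^3 + 9v^2 + 2v - 3).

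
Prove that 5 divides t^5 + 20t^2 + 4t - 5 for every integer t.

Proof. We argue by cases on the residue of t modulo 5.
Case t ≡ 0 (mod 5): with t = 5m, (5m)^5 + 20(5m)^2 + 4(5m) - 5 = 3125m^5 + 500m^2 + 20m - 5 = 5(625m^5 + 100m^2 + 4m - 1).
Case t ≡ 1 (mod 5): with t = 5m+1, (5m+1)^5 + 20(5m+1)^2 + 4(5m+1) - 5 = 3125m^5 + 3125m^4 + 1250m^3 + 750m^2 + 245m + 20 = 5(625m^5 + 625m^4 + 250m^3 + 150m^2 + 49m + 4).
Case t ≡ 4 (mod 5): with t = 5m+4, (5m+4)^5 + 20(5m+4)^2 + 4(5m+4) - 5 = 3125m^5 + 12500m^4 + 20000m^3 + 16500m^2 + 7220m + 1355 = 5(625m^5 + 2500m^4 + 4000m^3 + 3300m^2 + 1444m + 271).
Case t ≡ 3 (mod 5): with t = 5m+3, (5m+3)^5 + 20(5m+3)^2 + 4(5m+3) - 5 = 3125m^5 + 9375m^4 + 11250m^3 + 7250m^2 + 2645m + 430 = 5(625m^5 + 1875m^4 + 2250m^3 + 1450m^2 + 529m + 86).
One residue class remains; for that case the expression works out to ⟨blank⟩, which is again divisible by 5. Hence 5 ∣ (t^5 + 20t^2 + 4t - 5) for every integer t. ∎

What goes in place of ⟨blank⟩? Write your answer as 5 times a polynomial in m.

The residues treated are {0, 1, 4, 3}, so the missing case is t ≡ 2 (mod 5); write t = 5m+2.
Then (5m+2)^5 + 20(5m+2)^2 + 4(5m+2) - 5 = 3125m^5 + 6250m^4 + 5000m^3 + 2500m^2 + 820m + 115 = 5(625m^5 + 1250m^4 + 1000m^3 + 500m^2 + 164m + 23).

5(625m^5 + 1250m^4 + 1000m^3 + 500m^2 + 164m + 23)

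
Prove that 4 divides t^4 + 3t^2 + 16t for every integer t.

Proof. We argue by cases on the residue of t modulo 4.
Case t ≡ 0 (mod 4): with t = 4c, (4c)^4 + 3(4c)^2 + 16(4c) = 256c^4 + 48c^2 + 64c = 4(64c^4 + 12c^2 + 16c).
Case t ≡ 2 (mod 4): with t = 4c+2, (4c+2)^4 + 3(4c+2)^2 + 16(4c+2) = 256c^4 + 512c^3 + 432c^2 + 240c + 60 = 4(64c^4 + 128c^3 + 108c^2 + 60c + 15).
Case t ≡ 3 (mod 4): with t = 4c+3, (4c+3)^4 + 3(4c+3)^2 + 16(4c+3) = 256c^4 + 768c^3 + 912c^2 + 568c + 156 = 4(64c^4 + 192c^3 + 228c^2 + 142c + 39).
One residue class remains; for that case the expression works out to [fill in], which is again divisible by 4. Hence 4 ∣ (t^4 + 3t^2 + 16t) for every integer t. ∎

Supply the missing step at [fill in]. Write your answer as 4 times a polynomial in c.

4(64c^4 + 64c^3 + 36c^2 + 26c + 5)

Only t ≡ 1 (mod 4) is unaccounted for. Put t = 4c+1:
(4c+1)^4 + 3(4c+1)^2 + 16(4c+1) expands to 256c^4 + 256c^3 + 144c^2 + 104c + 20,
and factoring out 4 leaves 4(64c^4 + 64c^3 + 36c^2 + 26c + 5).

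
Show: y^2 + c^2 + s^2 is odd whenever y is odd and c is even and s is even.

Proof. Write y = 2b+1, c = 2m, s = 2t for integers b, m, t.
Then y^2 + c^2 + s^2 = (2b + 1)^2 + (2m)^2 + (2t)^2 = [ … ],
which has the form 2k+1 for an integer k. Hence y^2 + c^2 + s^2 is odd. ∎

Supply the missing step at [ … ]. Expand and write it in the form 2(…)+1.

Expanding: (2b + 1)^2 + (2m)^2 + (2t)^2 = 4b^2 + 4b + 4m^2 + 4t^2 + 1.
Every term except the constant is even, so this is 2(2b^2 + 2b + 2m^2 + 2t^2) + 1,
and 2b^2 + 2b + 2m^2 + 2t^2 ∈ ℤ gives the required form.

2(2b^2 + 2b + 2m^2 + 2t^2) + 1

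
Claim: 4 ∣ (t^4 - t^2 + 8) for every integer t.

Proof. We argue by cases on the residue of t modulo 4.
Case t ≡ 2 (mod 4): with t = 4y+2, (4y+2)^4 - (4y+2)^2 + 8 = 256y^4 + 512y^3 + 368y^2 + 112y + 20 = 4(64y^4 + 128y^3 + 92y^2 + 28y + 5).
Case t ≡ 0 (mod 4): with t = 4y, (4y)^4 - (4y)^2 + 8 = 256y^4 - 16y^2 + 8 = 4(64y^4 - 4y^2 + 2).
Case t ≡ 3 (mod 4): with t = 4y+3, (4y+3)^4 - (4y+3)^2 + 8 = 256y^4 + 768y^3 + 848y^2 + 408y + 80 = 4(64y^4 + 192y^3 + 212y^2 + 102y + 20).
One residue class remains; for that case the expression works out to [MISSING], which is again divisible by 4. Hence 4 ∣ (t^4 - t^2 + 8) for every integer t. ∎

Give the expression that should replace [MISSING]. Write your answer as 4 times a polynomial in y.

4(64y^4 + 64y^3 + 20y^2 + 2y + 2)

The residues treated are {2, 0, 3}, so the missing case is t ≡ 1 (mod 4); write t = 4y+1.
Then (4y+1)^4 - (4y+1)^2 + 8 = 256y^4 + 256y^3 + 80y^2 + 8y + 8 = 4(64y^4 + 64y^3 + 20y^2 + 2y + 2).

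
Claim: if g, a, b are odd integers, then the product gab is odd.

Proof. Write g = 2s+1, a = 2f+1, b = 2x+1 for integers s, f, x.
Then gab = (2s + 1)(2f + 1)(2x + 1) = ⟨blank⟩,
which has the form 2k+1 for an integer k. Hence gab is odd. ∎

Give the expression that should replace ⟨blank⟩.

2(4fsx + 2fs + 2fx + f + 2sx + s + x) + 1

(2s + 1)(2f + 1)(2x + 1) = 8fsx + 4fs + 4fx + 2f + 4sx + 2s + 2x + 1
= 2(4fsx + 2fs + 2fx + f + 2sx + s + x) + 1.
Since 4fsx + 2fs + 2fx + f + 2sx + s + x is an integer, the product is of the form 2k+1 for an integer k.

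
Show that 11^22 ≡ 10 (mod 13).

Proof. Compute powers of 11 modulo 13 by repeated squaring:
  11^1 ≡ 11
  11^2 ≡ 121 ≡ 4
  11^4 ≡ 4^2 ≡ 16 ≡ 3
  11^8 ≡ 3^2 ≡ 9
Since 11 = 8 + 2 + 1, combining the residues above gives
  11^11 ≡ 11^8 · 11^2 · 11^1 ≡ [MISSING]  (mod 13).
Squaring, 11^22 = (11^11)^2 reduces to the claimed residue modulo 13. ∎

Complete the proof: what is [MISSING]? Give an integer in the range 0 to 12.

11^8 · 11^2 · 11^1 ≡ 9 · 4 · 11 = 396.
396 mod 13 = 6, so 11^11 ≡ 6 (mod 13).

6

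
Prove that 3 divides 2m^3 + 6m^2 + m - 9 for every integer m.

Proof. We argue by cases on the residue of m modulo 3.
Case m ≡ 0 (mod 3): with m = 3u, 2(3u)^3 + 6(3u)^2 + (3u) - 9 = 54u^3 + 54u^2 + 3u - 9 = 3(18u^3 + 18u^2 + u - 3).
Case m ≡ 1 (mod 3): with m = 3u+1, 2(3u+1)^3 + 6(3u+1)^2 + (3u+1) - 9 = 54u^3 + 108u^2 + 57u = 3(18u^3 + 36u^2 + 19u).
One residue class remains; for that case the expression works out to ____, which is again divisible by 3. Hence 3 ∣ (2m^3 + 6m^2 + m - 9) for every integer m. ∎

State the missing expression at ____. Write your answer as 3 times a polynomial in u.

The residues treated are {0, 1}, so the missing case is m ≡ 2 (mod 3); write m = 3u+2.
Then 2(3u+2)^3 + 6(3u+2)^2 + (3u+2) - 9 = 54u^3 + 162u^2 + 147u + 33 = 3(18u^3 + 54u^2 + 49u + 11).

3(18u^3 + 54u^2 + 49u + 11)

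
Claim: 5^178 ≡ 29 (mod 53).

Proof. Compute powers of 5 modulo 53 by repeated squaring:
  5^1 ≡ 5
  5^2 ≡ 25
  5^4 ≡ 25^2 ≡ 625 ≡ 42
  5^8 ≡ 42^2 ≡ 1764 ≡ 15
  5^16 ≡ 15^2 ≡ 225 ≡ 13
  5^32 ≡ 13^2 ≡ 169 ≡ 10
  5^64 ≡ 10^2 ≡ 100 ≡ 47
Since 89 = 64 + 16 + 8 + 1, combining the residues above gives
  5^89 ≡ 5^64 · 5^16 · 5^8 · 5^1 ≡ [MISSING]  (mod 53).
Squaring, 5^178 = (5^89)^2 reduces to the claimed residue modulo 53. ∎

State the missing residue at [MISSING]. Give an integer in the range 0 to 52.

33

5^64 · 5^16 · 5^8 · 5^1 ≡ 47 · 13 · 15 · 5 = 45825.
45825 mod 53 = 33, so 5^89 ≡ 33 (mod 53).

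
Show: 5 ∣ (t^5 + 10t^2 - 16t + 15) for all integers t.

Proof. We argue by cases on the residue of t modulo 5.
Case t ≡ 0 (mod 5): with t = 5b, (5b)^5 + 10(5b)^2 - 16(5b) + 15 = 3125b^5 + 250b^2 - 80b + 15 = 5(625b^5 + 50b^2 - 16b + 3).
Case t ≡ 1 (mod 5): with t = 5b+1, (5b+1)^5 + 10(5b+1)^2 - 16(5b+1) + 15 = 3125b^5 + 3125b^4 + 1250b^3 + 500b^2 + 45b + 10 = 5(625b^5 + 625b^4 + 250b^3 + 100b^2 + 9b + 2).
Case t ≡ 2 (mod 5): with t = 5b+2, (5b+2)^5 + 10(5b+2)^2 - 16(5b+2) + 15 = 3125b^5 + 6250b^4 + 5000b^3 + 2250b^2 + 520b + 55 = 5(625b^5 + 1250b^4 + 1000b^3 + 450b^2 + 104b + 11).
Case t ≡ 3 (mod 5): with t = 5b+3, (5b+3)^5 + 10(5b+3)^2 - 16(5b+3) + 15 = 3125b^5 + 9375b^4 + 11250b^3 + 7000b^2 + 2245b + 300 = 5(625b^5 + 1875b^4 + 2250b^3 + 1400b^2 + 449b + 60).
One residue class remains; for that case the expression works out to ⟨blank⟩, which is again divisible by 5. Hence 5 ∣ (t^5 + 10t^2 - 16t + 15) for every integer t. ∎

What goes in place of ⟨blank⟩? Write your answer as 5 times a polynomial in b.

Only t ≡ 4 (mod 5) is unaccounted for. Put t = 5b+4:
(5b+4)^5 + 10(5b+4)^2 - 16(5b+4) + 15 expands to 3125b^5 + 12500b^4 + 20000b^3 + 16250b^2 + 6720b + 1135,
and factoring out 5 leaves 5(625b^5 + 2500b^4 + 4000b^3 + 3250b^2 + 1344b + 227).

5(625b^5 + 2500b^4 + 4000b^3 + 3250b^2 + 1344b + 227)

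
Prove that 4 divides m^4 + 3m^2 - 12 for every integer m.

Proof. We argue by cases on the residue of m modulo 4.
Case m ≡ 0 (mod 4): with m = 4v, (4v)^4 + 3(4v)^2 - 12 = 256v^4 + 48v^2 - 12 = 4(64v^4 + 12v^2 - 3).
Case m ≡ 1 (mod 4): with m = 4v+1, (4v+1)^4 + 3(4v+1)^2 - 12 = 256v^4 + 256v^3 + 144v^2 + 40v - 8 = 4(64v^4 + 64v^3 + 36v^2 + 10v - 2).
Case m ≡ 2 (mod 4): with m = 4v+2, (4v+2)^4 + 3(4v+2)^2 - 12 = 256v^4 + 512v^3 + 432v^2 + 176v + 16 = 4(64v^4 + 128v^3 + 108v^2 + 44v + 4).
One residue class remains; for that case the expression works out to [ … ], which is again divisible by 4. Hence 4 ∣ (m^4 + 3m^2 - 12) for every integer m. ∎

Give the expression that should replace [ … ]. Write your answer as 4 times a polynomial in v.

Only m ≡ 3 (mod 4) is unaccounted for. Put m = 4v+3:
(4v+3)^4 + 3(4v+3)^2 - 12 expands to 256v^4 + 768v^3 + 912v^2 + 504v + 96,
and factoring out 4 leaves 4(64v^4 + 192v^3 + 228v^2 + 126v + 24).

4(64v^4 + 192v^3 + 228v^2 + 126v + 24)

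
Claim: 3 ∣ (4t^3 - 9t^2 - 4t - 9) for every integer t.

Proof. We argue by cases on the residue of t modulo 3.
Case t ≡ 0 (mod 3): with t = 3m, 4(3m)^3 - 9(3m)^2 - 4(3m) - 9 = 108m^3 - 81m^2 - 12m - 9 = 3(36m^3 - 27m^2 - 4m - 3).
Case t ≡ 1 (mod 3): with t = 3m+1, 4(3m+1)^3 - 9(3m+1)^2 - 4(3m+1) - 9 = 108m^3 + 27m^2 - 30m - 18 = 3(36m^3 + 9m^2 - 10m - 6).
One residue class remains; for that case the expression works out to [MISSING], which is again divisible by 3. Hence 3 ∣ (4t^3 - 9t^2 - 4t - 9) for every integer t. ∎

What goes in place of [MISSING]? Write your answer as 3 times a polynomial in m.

The residues treated are {0, 1}, so the missing case is t ≡ 2 (mod 3); write t = 3m+2.
Then 4(3m+2)^3 - 9(3m+2)^2 - 4(3m+2) - 9 = 108m^3 + 135m^2 + 24m - 21 = 3(36m^3 + 45m^2 + 8m - 7).

3(36m^3 + 45m^2 + 8m - 7)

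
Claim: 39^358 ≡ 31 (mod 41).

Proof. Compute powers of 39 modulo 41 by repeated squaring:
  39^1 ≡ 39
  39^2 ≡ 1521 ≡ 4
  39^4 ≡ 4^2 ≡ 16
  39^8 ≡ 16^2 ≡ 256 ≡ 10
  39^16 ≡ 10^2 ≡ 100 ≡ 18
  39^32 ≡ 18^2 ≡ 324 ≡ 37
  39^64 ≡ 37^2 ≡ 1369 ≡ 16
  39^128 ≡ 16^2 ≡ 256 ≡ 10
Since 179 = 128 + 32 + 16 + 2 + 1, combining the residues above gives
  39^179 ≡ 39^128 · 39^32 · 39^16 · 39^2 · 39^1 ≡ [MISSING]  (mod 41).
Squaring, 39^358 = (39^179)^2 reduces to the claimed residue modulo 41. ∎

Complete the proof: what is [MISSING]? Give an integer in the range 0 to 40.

Multiply the listed residues: 10 · 37 · 18 · 4 · 39 = 370 → 6660 → 26640 → 1038960.
Reducing modulo 41: 1038960 = 25340·41 + 20, so 39^179 ≡ 20.

20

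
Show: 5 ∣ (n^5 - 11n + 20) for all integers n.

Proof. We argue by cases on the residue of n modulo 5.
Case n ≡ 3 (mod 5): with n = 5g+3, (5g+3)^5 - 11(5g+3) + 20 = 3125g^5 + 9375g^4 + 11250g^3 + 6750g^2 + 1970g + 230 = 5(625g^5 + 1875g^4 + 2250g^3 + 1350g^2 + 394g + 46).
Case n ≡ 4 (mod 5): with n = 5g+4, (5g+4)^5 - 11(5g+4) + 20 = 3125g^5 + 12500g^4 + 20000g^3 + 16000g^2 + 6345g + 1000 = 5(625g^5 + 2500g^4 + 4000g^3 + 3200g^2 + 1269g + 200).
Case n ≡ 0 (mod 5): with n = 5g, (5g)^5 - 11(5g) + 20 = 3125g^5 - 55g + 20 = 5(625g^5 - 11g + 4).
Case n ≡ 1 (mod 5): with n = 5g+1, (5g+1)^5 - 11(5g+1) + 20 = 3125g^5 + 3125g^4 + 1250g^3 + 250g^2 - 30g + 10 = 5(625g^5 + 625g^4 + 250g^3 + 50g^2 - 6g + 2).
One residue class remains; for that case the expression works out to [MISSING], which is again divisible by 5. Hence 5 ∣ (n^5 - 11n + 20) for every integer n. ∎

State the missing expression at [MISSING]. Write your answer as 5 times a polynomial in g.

The residues treated are {3, 4, 0, 1}, so the missing case is n ≡ 2 (mod 5); write n = 5g+2.
Then (5g+2)^5 - 11(5g+2) + 20 = 3125g^5 + 6250g^4 + 5000g^3 + 2000g^2 + 345g + 30 = 5(625g^5 + 1250g^4 + 1000g^3 + 400g^2 + 69g + 6).

5(625g^5 + 1250g^4 + 1000g^3 + 400g^2 + 69g + 6)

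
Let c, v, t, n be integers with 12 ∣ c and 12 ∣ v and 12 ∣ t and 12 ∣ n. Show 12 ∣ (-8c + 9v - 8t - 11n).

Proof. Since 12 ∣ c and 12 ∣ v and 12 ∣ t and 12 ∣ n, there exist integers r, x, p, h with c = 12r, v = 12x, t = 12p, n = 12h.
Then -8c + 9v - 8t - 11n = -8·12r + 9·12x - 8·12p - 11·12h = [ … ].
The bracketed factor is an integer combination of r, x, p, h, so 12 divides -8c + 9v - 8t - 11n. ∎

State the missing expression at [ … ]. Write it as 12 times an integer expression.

12(-11h - 8p - 8r + 9x)

Pull the common 12 out of every term: -8·12r + 9·12x - 8·12p - 11·12h = 12(-11h - 8p - 8r + 9x).
-11h - 8p - 8r + 9x is an integer, which exhibits the divisibility.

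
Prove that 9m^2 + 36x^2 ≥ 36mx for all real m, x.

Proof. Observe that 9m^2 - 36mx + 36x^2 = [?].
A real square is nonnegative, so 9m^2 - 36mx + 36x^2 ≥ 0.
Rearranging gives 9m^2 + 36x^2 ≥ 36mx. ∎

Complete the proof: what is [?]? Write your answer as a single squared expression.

9m^2 - 36mx + 36x^2 is a perfect-square trinomial: the outer terms are (3m)^2 and (6x)^2, and the cross term is -2·3m·6x.
So 9m^2 - 36mx + 36x^2 = (3m - 6x)^2 ≥ 0.

(3m - 6x)^2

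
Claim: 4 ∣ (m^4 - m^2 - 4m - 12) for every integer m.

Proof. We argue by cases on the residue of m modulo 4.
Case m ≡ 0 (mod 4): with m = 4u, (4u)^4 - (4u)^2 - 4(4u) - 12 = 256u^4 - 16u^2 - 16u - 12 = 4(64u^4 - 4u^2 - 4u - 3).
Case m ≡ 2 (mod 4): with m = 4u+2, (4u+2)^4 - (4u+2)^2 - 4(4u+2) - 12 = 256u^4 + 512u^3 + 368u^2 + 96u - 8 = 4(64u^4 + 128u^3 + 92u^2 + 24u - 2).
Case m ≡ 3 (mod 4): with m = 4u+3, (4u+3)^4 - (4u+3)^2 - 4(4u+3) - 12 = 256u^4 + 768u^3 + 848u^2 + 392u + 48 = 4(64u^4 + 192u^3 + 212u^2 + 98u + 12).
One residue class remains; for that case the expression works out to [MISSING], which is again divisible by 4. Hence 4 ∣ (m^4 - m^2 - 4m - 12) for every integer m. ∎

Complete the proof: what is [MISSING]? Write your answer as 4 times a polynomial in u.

Only m ≡ 1 (mod 4) is unaccounted for. Put m = 4u+1:
(4u+1)^4 - (4u+1)^2 - 4(4u+1) - 12 expands to 256u^4 + 256u^3 + 80u^2 - 8u - 16,
and factoring out 4 leaves 4(64u^4 + 64u^3 + 20u^2 - 2u - 4).

4(64u^4 + 64u^3 + 20u^2 - 2u - 4)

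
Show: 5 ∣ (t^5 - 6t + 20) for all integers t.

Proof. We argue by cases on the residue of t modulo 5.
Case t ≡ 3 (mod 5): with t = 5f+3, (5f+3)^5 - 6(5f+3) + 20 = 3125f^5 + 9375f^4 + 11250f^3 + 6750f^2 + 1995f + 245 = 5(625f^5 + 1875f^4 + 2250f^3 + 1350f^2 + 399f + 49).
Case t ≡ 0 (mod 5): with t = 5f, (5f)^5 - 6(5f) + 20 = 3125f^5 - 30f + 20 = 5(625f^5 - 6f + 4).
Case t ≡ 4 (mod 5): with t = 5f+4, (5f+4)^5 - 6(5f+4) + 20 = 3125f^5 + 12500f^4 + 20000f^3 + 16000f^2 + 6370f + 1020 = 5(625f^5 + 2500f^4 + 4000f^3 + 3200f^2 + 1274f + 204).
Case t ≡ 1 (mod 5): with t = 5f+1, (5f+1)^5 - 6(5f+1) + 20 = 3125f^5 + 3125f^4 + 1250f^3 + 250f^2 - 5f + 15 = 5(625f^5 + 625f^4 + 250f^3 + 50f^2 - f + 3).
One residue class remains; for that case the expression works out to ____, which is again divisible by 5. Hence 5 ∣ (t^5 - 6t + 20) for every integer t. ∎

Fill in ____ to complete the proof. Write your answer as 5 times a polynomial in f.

5(625f^5 + 1250f^4 + 1000f^3 + 400f^2 + 74f + 8)

Only t ≡ 2 (mod 5) is unaccounted for. Put t = 5f+2:
(5f+2)^5 - 6(5f+2) + 20 expands to 3125f^5 + 6250f^4 + 5000f^3 + 2000f^2 + 370f + 40,
and factoring out 5 leaves 5(625f^5 + 1250f^4 + 1000f^3 + 400f^2 + 74f + 8).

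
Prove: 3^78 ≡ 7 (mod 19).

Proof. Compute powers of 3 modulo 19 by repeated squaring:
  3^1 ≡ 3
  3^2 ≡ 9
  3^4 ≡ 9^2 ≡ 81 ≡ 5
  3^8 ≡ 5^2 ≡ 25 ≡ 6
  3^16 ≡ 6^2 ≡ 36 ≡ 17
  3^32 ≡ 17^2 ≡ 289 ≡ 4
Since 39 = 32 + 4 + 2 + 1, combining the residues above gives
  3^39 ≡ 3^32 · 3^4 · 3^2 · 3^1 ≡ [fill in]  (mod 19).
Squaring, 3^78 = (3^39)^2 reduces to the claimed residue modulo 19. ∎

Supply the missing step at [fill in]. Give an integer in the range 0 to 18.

Multiply the listed residues: 4 · 5 · 9 · 3 = 20 → 180 → 540.
Reducing modulo 19: 540 = 28·19 + 8, so 3^39 ≡ 8.

8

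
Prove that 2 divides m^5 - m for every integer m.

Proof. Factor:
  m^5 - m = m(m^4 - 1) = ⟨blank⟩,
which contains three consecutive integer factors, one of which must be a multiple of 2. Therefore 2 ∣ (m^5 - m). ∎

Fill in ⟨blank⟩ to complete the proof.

(m - 1)m(m + 1)(m^2 + 1)

m^4 - 1 = (m^2 - 1)(m^2 + 1), and m^2 - 1 = (m-1)(m+1).
So m(m^4 - 1) = (m - 1)m(m + 1)(m^2 + 1).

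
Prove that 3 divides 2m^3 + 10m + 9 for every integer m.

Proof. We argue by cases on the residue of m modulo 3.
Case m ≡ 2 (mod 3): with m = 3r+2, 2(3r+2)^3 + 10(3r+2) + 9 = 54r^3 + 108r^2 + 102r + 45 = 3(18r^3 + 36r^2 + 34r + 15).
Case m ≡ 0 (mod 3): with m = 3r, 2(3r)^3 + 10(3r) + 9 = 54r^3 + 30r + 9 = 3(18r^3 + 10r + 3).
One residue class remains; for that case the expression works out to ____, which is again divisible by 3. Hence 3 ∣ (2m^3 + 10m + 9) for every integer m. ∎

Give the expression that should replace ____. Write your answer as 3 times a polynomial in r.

3(18r^3 + 18r^2 + 16r + 7)

Only m ≡ 1 (mod 3) is unaccounted for. Put m = 3r+1:
2(3r+1)^3 + 10(3r+1) + 9 expands to 54r^3 + 54r^2 + 48r + 21,
and factoring out 3 leaves 3(18r^3 + 18r^2 + 16r + 7).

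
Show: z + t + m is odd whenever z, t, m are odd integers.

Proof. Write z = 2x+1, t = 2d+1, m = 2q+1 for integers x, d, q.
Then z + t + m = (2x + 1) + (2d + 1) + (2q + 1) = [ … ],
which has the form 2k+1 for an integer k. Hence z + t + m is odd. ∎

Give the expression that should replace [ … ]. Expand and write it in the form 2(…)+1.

(2x + 1) + (2d + 1) + (2q + 1) = 2d + 2q + 2x + 3
= 2(d + q + x + 1) + 1.
Since d + q + x + 1 is an integer, the sum is of the form 2k+1 for an integer k.

2(d + q + x + 1) + 1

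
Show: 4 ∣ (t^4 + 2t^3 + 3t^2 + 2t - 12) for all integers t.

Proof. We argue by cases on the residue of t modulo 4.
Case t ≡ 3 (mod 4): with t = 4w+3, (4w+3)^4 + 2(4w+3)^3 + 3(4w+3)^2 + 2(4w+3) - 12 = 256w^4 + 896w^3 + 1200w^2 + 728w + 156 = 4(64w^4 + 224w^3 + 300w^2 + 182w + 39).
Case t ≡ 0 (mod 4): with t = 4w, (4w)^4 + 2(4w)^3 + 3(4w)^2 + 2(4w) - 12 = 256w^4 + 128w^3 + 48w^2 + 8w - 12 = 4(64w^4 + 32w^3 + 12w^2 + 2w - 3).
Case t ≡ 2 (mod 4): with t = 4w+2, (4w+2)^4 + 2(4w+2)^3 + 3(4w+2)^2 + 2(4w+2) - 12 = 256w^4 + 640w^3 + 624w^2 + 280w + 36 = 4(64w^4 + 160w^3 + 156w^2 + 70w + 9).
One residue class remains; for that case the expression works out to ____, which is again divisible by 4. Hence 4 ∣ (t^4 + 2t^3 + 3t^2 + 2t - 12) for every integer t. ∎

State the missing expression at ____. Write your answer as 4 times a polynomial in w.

The residues treated are {3, 0, 2}, so the missing case is t ≡ 1 (mod 4); write t = 4w+1.
Then (4w+1)^4 + 2(4w+1)^3 + 3(4w+1)^2 + 2(4w+1) - 12 = 256w^4 + 384w^3 + 240w^2 + 72w - 4 = 4(64w^4 + 96w^3 + 60w^2 + 18w - 1).

4(64w^4 + 96w^3 + 60w^2 + 18w - 1)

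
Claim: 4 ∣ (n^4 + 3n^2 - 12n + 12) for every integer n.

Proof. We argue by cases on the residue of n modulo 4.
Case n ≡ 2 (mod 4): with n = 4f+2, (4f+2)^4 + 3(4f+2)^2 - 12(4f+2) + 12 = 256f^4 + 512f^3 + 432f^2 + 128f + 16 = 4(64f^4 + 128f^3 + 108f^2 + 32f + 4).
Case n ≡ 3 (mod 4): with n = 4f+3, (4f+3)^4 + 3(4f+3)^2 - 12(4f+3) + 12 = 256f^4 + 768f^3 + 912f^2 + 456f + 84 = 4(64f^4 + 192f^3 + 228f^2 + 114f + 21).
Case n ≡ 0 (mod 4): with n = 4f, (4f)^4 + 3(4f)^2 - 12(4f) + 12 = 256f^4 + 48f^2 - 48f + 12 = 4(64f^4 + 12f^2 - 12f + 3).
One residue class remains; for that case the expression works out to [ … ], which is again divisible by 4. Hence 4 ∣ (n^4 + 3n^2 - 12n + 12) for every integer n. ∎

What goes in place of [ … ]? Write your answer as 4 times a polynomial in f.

4(64f^4 + 64f^3 + 36f^2 - 2f + 1)

The residues treated are {2, 3, 0}, so the missing case is n ≡ 1 (mod 4); write n = 4f+1.
Then (4f+1)^4 + 3(4f+1)^2 - 12(4f+1) + 12 = 256f^4 + 256f^3 + 144f^2 - 8f + 4 = 4(64f^4 + 64f^3 + 36f^2 - 2f + 1).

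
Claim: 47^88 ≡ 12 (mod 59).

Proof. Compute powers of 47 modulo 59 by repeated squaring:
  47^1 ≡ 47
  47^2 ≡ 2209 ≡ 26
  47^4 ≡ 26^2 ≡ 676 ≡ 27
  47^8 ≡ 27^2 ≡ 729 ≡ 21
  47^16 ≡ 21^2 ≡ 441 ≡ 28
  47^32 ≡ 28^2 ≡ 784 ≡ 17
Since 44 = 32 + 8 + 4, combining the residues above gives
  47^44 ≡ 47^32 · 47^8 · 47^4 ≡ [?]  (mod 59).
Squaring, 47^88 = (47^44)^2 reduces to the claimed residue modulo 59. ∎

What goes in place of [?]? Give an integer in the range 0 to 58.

22

47^32 · 47^8 · 47^4 ≡ 17 · 21 · 27 = 9639.
9639 mod 59 = 22, so 47^44 ≡ 22 (mod 59).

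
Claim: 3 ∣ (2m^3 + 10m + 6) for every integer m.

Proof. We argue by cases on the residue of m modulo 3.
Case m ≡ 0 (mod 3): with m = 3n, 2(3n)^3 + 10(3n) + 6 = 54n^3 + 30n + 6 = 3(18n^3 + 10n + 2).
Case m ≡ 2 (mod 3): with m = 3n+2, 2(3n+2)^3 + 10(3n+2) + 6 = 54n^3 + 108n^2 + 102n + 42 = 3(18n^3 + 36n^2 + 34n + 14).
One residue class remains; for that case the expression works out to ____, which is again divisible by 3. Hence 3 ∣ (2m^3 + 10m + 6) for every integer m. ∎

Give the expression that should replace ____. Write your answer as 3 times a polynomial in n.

Only m ≡ 1 (mod 3) is unaccounted for. Put m = 3n+1:
2(3n+1)^3 + 10(3n+1) + 6 expands to 54n^3 + 54n^2 + 48n + 18,
and factoring out 3 leaves 3(18n^3 + 18n^2 + 16n + 6).

3(18n^3 + 18n^2 + 16n + 6)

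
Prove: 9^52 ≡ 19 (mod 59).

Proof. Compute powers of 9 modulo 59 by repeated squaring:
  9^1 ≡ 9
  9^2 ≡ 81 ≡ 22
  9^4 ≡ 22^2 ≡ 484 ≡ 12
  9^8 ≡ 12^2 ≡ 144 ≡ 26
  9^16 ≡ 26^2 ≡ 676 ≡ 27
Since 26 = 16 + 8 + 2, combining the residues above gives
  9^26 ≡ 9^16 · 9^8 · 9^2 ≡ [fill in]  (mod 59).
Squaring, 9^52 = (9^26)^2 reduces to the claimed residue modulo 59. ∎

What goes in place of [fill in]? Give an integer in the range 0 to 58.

45

Multiply the listed residues: 27 · 26 · 22 = 702 → 15444.
Reducing modulo 59: 15444 = 261·59 + 45, so 9^26 ≡ 45.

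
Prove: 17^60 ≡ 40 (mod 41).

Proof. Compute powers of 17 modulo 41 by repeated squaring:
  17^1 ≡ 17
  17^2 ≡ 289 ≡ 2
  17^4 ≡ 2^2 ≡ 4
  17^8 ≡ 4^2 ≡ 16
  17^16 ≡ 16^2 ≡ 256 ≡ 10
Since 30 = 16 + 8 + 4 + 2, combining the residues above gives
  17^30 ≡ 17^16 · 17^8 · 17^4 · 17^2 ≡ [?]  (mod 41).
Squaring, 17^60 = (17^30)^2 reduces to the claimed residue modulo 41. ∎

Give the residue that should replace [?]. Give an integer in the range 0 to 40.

17^16 · 17^8 · 17^4 · 17^2 ≡ 10 · 16 · 4 · 2 = 1280.
1280 mod 41 = 9, so 17^30 ≡ 9 (mod 41).

9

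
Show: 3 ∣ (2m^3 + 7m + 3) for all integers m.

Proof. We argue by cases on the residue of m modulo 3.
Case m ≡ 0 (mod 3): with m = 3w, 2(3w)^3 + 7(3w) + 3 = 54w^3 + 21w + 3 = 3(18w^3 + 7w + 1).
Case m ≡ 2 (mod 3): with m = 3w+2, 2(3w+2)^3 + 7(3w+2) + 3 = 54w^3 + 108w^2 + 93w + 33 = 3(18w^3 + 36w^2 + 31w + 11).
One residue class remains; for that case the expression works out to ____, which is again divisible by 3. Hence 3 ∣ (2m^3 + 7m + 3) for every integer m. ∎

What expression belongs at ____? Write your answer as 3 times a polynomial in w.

3(18w^3 + 18w^2 + 13w + 4)

The residues treated are {0, 2}, so the missing case is m ≡ 1 (mod 3); write m = 3w+1.
Then 2(3w+1)^3 + 7(3w+1) + 3 = 54w^3 + 54w^2 + 39w + 12 = 3(18w^3 + 18w^2 + 13w + 4).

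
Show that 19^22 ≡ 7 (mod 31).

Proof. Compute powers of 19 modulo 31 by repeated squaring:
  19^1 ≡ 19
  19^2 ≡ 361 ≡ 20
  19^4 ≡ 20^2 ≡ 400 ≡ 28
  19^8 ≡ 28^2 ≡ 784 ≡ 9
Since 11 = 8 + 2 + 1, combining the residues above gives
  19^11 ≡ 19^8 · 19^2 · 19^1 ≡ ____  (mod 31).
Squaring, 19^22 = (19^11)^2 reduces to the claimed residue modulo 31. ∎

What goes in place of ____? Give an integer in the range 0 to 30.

Multiply the listed residues: 9 · 20 · 19 = 180 → 3420.
Reducing modulo 31: 3420 = 110·31 + 10, so 19^11 ≡ 10.

10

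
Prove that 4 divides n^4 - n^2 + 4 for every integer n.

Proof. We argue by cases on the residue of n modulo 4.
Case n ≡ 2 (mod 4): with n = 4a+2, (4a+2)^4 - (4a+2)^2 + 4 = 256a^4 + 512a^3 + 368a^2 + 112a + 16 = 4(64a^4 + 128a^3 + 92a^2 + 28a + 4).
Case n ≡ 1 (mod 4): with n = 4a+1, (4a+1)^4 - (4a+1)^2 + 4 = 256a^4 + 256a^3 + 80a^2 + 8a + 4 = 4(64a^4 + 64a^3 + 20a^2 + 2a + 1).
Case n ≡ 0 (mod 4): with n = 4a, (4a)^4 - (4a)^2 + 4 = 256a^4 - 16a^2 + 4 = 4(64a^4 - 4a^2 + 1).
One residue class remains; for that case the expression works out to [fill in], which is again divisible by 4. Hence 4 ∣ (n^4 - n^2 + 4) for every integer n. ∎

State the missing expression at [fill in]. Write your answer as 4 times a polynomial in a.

4(64a^4 + 192a^3 + 212a^2 + 102a + 19)

The residues treated are {2, 1, 0}, so the missing case is n ≡ 3 (mod 4); write n = 4a+3.
Then (4a+3)^4 - (4a+3)^2 + 4 = 256a^4 + 768a^3 + 848a^2 + 408a + 76 = 4(64a^4 + 192a^3 + 212a^2 + 102a + 19).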